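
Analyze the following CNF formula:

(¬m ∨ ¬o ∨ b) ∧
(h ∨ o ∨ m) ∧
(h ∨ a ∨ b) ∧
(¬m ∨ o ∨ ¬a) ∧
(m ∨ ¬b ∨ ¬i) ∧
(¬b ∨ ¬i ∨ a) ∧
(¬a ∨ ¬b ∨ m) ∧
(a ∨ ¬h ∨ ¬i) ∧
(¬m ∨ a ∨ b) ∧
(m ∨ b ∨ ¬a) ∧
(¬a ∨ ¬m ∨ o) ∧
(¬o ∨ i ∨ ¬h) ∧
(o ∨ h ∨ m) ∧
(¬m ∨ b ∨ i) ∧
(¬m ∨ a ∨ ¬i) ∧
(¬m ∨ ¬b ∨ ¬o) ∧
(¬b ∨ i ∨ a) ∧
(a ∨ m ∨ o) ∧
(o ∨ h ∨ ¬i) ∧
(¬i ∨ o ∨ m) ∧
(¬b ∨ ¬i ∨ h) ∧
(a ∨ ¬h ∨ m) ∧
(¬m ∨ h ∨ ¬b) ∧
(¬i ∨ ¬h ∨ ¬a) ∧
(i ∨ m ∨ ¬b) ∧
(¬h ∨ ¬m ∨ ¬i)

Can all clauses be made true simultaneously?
No

No, the formula is not satisfiable.

No assignment of truth values to the variables can make all 26 clauses true simultaneously.

The formula is UNSAT (unsatisfiable).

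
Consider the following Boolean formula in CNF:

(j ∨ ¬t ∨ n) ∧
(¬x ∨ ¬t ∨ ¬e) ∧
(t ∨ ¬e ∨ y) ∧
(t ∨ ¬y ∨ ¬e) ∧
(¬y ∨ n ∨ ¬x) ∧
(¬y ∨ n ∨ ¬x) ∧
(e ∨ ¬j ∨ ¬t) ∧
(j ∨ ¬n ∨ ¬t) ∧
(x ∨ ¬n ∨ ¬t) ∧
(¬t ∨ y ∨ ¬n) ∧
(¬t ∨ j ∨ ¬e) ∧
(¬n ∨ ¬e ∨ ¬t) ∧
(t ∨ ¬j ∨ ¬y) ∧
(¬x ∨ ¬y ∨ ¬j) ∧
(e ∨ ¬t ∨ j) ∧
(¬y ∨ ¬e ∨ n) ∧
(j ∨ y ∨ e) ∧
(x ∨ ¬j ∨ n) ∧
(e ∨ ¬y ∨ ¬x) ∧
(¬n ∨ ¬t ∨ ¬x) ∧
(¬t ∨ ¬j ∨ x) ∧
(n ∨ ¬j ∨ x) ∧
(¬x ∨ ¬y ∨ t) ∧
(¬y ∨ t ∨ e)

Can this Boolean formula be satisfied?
Yes

Yes, the formula is satisfiable.

One satisfying assignment is: y=False, x=False, n=True, t=False, e=False, j=True

Verification: With this assignment, all 24 clauses evaluate to true.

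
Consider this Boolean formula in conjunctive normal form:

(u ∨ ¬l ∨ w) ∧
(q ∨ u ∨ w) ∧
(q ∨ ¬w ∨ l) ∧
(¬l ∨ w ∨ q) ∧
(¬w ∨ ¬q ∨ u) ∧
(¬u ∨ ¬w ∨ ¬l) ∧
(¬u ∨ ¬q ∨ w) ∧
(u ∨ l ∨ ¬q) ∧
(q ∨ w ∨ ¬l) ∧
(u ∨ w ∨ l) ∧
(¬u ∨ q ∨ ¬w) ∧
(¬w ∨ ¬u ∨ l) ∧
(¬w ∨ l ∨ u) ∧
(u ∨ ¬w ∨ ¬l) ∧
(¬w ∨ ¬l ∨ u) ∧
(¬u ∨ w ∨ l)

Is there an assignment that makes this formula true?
No

No, the formula is not satisfiable.

No assignment of truth values to the variables can make all 16 clauses true simultaneously.

The formula is UNSAT (unsatisfiable).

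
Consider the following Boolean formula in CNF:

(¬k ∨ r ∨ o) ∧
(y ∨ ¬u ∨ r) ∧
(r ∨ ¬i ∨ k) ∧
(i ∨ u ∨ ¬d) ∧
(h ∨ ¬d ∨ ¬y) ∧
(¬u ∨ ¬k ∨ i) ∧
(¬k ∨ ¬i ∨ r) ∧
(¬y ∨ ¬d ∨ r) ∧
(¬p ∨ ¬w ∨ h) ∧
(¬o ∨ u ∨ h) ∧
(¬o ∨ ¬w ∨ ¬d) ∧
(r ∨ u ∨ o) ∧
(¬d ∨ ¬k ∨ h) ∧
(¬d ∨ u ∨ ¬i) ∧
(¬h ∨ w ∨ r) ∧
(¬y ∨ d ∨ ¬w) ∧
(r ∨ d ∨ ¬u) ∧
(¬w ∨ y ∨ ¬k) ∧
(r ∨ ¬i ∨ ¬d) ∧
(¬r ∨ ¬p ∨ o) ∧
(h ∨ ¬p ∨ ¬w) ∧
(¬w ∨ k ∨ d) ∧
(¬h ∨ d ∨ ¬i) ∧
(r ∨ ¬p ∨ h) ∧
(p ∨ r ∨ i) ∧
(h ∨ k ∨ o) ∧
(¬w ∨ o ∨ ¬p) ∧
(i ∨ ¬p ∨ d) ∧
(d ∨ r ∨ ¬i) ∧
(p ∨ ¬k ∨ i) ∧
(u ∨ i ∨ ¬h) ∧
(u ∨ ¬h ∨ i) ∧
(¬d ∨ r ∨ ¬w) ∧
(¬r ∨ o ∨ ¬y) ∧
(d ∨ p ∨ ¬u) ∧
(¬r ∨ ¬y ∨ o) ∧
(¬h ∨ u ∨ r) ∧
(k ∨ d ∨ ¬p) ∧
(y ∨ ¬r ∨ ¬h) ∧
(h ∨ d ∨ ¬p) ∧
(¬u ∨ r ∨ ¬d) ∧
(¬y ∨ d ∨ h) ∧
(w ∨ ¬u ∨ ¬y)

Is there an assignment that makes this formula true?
Yes

Yes, the formula is satisfiable.

One satisfying assignment is: p=False, u=False, r=True, i=True, y=False, h=False, o=False, d=False, w=False, k=True

Verification: With this assignment, all 43 clauses evaluate to true.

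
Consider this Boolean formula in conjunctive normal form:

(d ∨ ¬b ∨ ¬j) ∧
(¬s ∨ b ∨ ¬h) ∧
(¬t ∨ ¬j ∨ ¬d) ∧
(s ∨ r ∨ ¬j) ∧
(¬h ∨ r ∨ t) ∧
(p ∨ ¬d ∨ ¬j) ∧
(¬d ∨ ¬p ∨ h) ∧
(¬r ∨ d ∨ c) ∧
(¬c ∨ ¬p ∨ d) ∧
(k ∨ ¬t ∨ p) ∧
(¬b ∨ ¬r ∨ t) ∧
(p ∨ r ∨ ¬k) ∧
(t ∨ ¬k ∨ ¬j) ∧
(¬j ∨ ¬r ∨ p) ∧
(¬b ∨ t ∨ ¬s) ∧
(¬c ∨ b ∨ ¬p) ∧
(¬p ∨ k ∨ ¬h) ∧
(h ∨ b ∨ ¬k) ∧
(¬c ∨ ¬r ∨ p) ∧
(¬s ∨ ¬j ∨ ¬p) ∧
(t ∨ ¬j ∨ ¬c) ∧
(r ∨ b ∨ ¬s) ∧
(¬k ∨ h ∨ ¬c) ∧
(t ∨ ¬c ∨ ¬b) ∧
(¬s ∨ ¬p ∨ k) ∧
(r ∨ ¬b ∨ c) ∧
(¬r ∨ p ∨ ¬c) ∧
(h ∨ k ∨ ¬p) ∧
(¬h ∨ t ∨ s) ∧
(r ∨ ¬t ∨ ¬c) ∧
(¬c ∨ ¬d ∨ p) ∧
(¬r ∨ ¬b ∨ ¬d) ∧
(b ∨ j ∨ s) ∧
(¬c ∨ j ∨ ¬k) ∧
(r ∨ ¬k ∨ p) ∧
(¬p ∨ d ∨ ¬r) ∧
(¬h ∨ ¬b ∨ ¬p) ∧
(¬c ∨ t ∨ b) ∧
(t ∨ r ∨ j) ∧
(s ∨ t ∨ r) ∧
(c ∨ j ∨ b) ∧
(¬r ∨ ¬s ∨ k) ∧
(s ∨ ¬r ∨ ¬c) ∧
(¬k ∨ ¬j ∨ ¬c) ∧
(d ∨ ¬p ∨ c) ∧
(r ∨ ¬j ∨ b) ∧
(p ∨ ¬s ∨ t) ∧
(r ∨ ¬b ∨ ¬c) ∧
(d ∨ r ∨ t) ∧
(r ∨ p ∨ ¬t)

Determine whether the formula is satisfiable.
No

No, the formula is not satisfiable.

No assignment of truth values to the variables can make all 50 clauses true simultaneously.

The formula is UNSAT (unsatisfiable).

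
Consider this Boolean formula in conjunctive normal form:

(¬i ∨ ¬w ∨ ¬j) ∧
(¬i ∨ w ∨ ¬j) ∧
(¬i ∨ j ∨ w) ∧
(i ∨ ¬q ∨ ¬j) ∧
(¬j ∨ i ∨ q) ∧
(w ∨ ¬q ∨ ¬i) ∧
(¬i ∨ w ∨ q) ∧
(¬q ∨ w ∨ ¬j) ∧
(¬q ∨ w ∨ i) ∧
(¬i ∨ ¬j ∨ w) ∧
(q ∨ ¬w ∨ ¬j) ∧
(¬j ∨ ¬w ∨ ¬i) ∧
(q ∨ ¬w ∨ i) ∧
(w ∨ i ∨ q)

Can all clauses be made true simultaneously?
Yes

Yes, the formula is satisfiable.

One satisfying assignment is: i=True, w=True, q=False, j=False

Verification: With this assignment, all 14 clauses evaluate to true.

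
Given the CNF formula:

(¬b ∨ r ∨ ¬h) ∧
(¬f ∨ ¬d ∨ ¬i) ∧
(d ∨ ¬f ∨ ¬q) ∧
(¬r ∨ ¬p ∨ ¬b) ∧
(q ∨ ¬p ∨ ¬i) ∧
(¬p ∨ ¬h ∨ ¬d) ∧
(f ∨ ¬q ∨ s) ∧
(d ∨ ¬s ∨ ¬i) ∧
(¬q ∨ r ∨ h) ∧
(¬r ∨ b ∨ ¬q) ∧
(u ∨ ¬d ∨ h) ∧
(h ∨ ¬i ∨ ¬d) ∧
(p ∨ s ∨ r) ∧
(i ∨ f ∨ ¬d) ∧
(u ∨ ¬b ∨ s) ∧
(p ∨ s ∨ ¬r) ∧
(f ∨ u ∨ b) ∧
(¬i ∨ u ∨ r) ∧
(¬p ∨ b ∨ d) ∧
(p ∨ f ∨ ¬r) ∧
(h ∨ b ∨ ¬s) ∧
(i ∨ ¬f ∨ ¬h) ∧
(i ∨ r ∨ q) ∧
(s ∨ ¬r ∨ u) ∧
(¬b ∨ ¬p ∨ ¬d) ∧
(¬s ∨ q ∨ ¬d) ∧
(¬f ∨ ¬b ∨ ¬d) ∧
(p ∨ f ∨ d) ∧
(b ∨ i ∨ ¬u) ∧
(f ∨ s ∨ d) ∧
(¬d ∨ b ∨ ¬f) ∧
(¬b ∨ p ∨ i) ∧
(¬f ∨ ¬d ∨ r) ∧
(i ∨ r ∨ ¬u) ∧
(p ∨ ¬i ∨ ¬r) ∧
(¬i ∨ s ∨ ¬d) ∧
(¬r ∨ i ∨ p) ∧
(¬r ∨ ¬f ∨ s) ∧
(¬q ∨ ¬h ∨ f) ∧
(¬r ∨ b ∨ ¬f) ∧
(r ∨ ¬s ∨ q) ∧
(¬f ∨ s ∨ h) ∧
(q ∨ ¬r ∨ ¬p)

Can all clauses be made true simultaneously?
No

No, the formula is not satisfiable.

No assignment of truth values to the variables can make all 43 clauses true simultaneously.

The formula is UNSAT (unsatisfiable).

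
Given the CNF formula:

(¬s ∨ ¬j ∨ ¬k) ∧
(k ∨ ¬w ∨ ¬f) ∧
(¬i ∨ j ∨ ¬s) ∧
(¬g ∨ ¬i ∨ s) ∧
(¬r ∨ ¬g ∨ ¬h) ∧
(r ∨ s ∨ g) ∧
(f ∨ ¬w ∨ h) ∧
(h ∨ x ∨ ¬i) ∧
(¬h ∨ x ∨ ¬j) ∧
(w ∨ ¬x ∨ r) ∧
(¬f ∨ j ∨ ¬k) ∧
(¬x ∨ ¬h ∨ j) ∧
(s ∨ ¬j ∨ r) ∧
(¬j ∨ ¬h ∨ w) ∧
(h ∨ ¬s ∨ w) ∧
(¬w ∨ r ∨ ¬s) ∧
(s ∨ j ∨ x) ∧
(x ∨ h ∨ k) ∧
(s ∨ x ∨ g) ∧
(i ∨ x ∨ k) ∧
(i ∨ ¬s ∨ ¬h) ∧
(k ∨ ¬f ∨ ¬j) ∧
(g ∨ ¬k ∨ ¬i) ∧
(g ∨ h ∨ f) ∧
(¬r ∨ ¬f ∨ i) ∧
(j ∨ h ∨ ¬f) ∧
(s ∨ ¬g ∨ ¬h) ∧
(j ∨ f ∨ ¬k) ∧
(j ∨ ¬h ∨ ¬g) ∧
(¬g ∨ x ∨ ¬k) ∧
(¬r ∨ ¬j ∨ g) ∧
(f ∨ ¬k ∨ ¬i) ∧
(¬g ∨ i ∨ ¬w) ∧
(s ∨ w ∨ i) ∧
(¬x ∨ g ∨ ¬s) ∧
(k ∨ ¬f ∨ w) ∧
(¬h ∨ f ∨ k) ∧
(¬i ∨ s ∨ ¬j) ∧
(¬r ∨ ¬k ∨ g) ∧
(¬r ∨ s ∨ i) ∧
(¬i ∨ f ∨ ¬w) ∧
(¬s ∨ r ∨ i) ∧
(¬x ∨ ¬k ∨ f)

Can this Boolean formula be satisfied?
No

No, the formula is not satisfiable.

No assignment of truth values to the variables can make all 43 clauses true simultaneously.

The formula is UNSAT (unsatisfiable).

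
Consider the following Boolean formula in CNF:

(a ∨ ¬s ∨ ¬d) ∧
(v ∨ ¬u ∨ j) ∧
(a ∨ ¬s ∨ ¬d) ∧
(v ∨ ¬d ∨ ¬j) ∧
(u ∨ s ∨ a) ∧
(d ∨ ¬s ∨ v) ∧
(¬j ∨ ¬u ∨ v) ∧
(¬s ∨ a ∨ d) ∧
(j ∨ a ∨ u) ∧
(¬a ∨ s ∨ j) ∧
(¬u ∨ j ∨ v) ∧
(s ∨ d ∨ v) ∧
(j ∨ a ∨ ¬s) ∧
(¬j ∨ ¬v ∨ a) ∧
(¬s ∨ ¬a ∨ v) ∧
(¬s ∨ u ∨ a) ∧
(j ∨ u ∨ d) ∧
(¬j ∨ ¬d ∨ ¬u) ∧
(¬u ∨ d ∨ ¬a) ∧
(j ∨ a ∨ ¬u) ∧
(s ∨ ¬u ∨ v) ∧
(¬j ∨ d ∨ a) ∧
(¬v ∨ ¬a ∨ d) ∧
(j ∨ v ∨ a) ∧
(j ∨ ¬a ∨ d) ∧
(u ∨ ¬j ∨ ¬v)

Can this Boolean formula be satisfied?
Yes

Yes, the formula is satisfiable.

One satisfying assignment is: s=True, j=False, u=False, v=True, a=True, d=True

Verification: With this assignment, all 26 clauses evaluate to true.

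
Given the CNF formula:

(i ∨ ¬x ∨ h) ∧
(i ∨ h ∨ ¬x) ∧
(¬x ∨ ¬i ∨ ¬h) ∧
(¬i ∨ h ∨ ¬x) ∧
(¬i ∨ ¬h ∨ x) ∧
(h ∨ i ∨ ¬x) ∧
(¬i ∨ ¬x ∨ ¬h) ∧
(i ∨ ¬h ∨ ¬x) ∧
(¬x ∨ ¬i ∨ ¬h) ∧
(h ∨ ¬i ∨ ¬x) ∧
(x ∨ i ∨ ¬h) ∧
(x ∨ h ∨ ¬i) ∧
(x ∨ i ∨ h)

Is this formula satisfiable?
No

No, the formula is not satisfiable.

No assignment of truth values to the variables can make all 13 clauses true simultaneously.

The formula is UNSAT (unsatisfiable).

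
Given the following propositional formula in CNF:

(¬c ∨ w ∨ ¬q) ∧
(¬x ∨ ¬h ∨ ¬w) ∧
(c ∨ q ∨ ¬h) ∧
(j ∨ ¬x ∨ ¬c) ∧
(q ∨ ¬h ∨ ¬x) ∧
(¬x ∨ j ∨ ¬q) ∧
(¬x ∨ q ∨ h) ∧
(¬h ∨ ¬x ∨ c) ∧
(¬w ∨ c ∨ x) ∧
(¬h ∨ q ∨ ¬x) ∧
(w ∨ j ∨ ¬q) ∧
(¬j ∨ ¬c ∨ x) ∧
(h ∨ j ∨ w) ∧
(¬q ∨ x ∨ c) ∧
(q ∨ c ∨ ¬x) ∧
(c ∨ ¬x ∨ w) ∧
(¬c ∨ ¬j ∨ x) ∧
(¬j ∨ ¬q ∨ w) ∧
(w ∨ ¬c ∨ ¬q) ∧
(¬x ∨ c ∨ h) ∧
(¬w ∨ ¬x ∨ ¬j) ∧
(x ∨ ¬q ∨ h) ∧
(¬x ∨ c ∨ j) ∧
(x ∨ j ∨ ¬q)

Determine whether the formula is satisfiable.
Yes

Yes, the formula is satisfiable.

One satisfying assignment is: w=True, c=True, h=False, j=False, x=False, q=False

Verification: With this assignment, all 24 clauses evaluate to true.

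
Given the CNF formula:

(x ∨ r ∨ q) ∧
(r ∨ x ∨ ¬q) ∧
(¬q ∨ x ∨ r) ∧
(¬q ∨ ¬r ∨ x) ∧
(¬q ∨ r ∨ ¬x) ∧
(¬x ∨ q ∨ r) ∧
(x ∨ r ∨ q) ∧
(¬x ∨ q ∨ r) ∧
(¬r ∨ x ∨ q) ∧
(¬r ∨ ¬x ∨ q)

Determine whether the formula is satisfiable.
Yes

Yes, the formula is satisfiable.

One satisfying assignment is: x=True, q=True, r=True

Verification: With this assignment, all 10 clauses evaluate to true.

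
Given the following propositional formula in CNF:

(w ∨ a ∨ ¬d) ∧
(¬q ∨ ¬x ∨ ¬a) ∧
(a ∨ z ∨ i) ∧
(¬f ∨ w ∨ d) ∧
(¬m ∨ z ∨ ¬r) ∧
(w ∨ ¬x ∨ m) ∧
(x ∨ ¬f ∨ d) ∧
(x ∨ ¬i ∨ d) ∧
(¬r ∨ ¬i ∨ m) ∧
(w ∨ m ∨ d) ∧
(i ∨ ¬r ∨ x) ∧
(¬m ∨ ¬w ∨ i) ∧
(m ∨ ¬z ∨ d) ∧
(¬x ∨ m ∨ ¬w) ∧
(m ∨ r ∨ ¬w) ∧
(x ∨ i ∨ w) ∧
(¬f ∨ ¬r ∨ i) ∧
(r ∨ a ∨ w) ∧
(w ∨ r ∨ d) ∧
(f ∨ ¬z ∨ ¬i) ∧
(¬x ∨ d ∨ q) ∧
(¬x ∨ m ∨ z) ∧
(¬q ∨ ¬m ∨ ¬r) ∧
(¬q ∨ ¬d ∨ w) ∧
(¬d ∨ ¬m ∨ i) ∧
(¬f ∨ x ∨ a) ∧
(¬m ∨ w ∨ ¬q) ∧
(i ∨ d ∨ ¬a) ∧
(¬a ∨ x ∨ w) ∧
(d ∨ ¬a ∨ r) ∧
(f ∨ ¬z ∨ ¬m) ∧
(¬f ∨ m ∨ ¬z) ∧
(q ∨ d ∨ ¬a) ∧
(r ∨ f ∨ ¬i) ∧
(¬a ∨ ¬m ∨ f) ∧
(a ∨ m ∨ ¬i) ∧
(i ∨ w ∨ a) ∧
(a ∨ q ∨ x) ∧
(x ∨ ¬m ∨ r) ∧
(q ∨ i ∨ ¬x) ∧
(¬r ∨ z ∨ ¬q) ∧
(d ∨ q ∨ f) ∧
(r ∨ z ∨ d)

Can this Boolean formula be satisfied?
Yes

Yes, the formula is satisfiable.

One satisfying assignment is: d=True, x=False, r=True, f=True, q=False, m=True, w=True, a=True, i=True, z=True

Verification: With this assignment, all 43 clauses evaluate to true.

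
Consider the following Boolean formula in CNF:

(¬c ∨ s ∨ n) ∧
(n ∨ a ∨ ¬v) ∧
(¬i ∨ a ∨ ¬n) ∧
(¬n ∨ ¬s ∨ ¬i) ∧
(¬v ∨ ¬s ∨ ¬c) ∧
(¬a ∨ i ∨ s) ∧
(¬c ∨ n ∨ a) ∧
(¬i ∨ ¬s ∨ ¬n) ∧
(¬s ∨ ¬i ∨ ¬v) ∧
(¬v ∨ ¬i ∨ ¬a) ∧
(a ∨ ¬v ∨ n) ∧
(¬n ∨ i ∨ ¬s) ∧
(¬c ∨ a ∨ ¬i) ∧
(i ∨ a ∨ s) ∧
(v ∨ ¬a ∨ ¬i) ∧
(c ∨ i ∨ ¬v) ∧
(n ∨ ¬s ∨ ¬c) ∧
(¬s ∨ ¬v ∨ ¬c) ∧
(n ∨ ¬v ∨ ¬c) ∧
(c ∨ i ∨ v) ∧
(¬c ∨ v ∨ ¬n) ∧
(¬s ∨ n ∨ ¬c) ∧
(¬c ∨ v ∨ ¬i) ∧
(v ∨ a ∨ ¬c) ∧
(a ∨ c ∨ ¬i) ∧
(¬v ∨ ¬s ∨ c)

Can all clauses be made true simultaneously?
No

No, the formula is not satisfiable.

No assignment of truth values to the variables can make all 26 clauses true simultaneously.

The formula is UNSAT (unsatisfiable).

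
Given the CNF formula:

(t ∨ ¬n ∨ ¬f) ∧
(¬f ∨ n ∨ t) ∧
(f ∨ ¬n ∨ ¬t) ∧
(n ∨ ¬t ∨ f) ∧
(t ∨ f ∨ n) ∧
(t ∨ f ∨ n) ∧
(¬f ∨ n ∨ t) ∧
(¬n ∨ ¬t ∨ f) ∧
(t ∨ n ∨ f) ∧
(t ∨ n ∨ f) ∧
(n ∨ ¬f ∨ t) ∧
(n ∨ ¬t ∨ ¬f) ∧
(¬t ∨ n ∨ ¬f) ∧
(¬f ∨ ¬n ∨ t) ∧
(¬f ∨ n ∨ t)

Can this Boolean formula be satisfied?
Yes

Yes, the formula is satisfiable.

One satisfying assignment is: t=True, n=True, f=True

Verification: With this assignment, all 15 clauses evaluate to true.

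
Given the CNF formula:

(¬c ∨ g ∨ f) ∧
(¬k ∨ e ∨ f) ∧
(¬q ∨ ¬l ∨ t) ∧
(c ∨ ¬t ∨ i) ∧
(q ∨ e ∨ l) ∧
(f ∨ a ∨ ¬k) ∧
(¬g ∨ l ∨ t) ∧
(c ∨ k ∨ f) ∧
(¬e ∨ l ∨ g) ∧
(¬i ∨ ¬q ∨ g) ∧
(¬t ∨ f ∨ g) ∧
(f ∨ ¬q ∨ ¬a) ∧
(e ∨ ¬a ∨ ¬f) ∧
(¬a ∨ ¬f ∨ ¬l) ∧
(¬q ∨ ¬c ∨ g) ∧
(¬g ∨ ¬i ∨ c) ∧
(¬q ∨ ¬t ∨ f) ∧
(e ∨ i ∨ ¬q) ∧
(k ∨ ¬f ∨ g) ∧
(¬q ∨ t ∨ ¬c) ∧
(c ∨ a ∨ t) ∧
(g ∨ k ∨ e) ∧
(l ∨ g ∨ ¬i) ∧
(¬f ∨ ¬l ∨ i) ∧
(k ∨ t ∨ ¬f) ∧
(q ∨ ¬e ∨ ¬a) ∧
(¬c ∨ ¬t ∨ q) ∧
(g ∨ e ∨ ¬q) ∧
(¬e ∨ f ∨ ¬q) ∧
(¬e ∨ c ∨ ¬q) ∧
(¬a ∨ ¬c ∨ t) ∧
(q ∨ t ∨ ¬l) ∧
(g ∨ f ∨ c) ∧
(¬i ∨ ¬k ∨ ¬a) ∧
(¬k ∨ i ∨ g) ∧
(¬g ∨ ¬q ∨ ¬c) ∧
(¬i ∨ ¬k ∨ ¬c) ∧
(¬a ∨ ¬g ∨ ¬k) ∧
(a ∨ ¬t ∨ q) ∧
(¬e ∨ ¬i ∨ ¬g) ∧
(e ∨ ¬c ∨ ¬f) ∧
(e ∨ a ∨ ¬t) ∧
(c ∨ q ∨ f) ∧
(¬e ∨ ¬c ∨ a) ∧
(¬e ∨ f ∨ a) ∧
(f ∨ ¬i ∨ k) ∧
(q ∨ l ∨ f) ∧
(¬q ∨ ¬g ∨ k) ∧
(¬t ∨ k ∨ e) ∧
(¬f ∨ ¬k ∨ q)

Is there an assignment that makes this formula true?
No

No, the formula is not satisfiable.

No assignment of truth values to the variables can make all 50 clauses true simultaneously.

The formula is UNSAT (unsatisfiable).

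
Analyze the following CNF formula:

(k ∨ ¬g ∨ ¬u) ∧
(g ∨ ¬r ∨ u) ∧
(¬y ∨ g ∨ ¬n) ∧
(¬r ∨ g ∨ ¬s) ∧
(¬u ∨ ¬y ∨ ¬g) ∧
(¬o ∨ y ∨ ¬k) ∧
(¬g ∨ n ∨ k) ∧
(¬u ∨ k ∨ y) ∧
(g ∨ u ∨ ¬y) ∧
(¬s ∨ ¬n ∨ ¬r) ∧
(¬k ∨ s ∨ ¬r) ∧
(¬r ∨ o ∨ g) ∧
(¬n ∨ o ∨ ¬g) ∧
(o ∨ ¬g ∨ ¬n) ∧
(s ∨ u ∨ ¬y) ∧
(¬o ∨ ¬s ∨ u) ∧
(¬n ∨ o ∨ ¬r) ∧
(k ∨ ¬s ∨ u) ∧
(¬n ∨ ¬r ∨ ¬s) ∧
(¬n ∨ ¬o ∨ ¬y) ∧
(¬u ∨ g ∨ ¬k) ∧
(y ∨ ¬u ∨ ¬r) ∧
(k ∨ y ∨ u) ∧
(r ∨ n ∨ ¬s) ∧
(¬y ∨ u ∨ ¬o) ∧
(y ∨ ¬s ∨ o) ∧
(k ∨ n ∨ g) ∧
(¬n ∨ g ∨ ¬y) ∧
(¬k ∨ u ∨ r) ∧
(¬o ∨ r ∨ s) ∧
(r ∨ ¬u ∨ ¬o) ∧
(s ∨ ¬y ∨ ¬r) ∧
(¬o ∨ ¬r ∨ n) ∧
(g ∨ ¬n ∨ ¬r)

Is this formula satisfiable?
Yes

Yes, the formula is satisfiable.

One satisfying assignment is: u=True, o=False, n=False, k=True, s=False, r=False, g=True, y=False

Verification: With this assignment, all 34 clauses evaluate to true.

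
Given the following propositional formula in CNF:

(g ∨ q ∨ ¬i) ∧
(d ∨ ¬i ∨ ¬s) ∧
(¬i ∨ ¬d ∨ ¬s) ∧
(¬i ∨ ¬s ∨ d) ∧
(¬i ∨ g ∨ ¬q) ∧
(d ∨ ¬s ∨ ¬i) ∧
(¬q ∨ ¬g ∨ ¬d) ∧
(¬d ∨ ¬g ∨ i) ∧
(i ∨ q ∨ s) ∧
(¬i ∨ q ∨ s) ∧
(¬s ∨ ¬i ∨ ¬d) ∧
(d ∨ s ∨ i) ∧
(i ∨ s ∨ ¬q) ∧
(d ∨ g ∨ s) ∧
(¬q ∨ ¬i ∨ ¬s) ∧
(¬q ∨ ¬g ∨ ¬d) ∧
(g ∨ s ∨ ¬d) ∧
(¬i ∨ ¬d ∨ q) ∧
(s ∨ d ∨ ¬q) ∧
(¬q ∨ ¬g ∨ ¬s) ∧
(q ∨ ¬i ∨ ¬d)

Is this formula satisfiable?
Yes

Yes, the formula is satisfiable.

One satisfying assignment is: g=False, q=False, d=False, s=True, i=False

Verification: With this assignment, all 21 clauses evaluate to true.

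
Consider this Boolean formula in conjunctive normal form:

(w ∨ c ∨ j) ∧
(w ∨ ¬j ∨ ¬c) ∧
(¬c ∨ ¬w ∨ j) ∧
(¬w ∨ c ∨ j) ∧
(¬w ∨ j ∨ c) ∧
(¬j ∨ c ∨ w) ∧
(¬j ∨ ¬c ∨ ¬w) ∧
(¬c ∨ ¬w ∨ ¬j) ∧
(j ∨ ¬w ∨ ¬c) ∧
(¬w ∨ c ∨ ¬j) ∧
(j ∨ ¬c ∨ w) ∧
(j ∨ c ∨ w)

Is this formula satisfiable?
No

No, the formula is not satisfiable.

No assignment of truth values to the variables can make all 12 clauses true simultaneously.

The formula is UNSAT (unsatisfiable).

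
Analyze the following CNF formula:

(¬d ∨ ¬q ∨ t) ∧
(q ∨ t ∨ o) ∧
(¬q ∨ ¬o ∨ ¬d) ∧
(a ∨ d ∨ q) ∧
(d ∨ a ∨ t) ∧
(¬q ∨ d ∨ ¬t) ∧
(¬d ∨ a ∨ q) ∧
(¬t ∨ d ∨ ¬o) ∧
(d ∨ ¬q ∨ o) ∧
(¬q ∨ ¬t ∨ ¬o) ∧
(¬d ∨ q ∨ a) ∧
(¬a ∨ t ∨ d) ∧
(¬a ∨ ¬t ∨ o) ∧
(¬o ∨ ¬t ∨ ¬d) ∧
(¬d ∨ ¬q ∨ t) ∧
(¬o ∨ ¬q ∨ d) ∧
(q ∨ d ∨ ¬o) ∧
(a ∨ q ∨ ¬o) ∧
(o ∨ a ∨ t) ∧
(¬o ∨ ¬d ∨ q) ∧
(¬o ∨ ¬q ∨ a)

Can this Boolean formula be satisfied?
Yes

Yes, the formula is satisfiable.

One satisfying assignment is: a=False, o=False, q=True, d=True, t=True

Verification: With this assignment, all 21 clauses evaluate to true.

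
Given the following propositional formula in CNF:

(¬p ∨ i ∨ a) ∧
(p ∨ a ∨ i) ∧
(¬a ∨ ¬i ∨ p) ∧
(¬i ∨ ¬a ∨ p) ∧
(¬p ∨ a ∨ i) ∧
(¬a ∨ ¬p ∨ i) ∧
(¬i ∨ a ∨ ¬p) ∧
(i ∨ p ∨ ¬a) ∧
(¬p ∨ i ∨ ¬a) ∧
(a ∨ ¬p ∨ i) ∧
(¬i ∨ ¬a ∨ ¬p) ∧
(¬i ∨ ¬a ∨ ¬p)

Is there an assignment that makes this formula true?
Yes

Yes, the formula is satisfiable.

One satisfying assignment is: i=True, a=False, p=False

Verification: With this assignment, all 12 clauses evaluate to true.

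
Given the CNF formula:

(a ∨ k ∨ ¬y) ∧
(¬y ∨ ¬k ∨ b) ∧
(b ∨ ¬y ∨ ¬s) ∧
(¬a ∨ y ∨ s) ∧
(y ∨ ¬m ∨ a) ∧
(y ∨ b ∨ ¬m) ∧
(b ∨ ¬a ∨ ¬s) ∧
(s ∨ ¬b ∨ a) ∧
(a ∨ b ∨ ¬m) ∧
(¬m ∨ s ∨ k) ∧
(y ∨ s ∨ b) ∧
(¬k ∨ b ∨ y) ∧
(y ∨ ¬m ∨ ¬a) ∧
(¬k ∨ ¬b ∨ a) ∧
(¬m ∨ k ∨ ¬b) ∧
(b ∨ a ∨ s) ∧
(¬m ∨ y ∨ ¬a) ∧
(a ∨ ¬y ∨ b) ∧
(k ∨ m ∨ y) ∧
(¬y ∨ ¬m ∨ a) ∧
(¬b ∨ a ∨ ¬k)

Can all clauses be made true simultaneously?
Yes

Yes, the formula is satisfiable.

One satisfying assignment is: k=False, b=False, s=False, m=False, a=True, y=True

Verification: With this assignment, all 21 clauses evaluate to true.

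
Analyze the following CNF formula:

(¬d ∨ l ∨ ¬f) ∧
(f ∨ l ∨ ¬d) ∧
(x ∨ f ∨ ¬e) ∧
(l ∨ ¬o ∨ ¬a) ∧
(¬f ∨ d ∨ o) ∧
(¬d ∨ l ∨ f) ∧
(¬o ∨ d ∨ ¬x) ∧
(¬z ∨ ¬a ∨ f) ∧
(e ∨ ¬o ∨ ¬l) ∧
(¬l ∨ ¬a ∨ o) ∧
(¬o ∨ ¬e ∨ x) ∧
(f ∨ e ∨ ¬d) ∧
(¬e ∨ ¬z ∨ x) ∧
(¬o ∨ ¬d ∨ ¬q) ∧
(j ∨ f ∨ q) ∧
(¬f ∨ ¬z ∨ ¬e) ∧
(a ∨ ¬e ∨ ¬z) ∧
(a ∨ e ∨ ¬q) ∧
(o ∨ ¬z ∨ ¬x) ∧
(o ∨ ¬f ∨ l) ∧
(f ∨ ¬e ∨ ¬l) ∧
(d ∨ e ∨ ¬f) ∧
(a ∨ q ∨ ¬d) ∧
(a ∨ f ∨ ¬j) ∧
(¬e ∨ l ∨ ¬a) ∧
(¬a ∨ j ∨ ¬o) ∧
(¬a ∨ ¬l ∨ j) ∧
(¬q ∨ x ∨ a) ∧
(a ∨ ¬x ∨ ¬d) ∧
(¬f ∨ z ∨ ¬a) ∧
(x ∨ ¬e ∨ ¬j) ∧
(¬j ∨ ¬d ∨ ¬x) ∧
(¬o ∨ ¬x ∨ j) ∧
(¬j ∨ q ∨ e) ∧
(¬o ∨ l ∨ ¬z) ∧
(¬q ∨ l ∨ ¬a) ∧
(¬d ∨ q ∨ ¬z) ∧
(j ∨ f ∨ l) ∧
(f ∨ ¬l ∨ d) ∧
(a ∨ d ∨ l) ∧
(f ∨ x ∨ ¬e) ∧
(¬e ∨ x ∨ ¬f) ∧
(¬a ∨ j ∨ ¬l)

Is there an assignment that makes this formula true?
No

No, the formula is not satisfiable.

No assignment of truth values to the variables can make all 43 clauses true simultaneously.

The formula is UNSAT (unsatisfiable).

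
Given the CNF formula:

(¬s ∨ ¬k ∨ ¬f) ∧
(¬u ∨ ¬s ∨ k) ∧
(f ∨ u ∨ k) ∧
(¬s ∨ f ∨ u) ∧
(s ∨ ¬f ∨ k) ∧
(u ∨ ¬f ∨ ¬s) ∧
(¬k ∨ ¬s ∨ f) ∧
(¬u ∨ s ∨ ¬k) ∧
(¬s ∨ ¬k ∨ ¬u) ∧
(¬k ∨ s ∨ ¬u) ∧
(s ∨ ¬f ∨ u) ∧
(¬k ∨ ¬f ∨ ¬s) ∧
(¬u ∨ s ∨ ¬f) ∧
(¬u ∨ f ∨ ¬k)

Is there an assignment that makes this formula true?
Yes

Yes, the formula is satisfiable.

One satisfying assignment is: f=False, u=False, k=True, s=False

Verification: With this assignment, all 14 clauses evaluate to true.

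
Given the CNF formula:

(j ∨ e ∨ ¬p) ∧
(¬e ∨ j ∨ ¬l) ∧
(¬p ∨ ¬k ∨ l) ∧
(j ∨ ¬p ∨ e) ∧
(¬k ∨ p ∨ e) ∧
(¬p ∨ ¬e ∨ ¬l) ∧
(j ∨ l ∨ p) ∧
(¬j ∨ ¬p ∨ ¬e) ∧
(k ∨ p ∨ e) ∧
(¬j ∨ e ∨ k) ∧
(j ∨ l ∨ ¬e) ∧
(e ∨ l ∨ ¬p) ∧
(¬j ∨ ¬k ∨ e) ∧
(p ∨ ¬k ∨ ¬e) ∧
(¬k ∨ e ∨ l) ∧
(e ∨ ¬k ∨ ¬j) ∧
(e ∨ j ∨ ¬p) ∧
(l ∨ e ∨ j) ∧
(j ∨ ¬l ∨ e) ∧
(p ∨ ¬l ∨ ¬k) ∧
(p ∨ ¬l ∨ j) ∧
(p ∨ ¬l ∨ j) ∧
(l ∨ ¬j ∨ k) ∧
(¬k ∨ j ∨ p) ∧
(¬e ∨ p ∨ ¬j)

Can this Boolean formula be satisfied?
No

No, the formula is not satisfiable.

No assignment of truth values to the variables can make all 25 clauses true simultaneously.

The formula is UNSAT (unsatisfiable).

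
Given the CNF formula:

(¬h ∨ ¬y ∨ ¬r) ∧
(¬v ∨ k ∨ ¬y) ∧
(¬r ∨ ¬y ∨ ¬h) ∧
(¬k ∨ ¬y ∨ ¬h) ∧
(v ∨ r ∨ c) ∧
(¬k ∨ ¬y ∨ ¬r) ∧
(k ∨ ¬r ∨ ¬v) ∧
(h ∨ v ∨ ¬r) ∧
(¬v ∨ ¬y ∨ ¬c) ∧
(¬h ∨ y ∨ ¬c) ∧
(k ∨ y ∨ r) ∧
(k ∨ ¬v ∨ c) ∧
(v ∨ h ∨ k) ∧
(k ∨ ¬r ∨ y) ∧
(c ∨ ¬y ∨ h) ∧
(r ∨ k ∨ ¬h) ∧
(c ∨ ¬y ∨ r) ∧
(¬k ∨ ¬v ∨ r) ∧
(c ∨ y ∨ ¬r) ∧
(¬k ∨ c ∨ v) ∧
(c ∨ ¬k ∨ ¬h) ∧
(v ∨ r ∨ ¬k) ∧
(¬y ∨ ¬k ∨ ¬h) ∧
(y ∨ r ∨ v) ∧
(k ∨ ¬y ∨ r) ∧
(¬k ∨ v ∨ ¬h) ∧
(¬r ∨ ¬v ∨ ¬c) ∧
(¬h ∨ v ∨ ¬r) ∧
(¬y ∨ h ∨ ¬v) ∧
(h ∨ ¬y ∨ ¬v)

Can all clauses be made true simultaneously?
No

No, the formula is not satisfiable.

No assignment of truth values to the variables can make all 30 clauses true simultaneously.

The formula is UNSAT (unsatisfiable).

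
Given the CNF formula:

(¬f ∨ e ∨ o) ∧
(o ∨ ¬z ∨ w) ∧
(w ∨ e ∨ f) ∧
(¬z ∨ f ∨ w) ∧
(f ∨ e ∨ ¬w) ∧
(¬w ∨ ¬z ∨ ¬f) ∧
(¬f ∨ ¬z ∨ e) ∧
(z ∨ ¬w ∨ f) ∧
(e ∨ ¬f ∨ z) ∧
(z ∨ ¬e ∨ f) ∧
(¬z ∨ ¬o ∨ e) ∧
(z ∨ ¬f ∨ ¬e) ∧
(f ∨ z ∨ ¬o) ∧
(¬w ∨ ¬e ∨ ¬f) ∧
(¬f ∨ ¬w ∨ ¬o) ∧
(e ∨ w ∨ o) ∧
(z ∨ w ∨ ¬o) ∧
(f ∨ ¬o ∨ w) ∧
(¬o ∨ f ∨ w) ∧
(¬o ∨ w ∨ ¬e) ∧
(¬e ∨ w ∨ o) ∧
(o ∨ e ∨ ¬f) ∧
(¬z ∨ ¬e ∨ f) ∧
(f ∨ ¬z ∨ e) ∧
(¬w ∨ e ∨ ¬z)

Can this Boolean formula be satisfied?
No

No, the formula is not satisfiable.

No assignment of truth values to the variables can make all 25 clauses true simultaneously.

The formula is UNSAT (unsatisfiable).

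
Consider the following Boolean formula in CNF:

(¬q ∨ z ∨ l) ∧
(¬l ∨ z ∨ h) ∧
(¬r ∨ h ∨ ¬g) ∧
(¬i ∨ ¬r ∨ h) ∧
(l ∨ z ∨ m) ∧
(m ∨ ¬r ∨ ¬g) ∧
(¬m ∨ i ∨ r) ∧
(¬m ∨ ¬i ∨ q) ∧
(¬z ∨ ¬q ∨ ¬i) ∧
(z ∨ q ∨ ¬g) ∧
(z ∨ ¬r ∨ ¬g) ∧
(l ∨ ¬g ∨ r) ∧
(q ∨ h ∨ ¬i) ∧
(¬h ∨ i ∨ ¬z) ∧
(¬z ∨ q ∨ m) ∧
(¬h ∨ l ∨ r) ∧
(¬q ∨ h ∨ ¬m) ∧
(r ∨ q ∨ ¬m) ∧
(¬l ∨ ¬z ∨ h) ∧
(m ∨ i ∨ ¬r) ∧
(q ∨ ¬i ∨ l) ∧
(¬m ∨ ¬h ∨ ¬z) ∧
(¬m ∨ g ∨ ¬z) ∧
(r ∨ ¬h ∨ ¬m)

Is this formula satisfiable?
Yes

Yes, the formula is satisfiable.

One satisfying assignment is: h=False, r=False, m=False, g=False, q=True, z=True, i=False, l=False

Verification: With this assignment, all 24 clauses evaluate to true.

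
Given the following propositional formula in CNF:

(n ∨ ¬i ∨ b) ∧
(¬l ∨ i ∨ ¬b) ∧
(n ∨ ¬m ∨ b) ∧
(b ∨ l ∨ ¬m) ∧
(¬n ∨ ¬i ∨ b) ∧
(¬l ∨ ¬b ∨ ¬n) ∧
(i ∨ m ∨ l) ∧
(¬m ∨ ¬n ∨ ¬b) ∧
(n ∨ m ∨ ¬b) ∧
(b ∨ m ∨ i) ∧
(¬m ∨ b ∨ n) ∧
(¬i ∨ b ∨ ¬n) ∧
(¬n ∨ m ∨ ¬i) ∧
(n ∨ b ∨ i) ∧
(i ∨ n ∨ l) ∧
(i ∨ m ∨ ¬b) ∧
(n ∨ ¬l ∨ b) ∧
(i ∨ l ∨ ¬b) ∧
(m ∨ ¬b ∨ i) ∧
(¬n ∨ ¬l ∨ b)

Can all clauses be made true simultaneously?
Yes

Yes, the formula is satisfiable.

One satisfying assignment is: i=True, l=True, n=False, b=True, m=True

Verification: With this assignment, all 20 clauses evaluate to true.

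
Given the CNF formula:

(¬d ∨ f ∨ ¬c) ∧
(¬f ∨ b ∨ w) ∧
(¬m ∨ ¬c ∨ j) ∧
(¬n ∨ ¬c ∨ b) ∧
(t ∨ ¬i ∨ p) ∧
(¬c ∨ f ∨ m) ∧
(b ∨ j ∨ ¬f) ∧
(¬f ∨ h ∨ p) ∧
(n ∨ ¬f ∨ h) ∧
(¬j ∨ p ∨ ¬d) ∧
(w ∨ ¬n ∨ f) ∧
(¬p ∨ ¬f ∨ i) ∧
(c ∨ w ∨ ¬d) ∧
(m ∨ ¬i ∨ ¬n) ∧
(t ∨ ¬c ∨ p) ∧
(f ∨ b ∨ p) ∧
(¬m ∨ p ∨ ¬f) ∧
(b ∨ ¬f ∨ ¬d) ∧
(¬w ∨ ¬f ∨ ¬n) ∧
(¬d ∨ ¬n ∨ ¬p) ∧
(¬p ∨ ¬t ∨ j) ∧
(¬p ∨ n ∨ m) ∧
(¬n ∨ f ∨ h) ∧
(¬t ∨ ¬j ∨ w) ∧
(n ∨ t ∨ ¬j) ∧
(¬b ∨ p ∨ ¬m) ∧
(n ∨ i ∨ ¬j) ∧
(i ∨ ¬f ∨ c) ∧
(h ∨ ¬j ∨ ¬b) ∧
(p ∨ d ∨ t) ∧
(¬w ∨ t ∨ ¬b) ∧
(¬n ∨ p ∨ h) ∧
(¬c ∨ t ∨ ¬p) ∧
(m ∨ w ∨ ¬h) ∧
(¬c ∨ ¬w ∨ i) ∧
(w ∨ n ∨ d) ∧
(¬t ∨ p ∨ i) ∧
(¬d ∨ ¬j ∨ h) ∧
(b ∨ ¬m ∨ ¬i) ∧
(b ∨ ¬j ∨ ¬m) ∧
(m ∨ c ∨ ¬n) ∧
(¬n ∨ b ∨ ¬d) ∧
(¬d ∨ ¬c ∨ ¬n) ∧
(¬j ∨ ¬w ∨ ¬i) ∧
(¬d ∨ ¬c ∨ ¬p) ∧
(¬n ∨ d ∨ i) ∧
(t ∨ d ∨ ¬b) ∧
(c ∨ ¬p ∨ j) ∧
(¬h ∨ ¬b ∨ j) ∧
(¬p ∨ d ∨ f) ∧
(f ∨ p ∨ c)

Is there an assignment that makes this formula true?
No

No, the formula is not satisfiable.

No assignment of truth values to the variables can make all 51 clauses true simultaneously.

The formula is UNSAT (unsatisfiable).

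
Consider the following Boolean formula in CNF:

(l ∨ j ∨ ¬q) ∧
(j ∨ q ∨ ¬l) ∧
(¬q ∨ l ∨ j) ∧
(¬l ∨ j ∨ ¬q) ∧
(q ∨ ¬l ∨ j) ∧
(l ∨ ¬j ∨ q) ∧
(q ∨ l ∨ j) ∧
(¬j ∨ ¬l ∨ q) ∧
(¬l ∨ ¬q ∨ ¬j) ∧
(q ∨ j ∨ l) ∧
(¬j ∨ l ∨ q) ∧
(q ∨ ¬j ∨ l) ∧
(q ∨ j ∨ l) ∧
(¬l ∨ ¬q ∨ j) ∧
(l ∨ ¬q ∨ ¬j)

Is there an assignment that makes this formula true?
No

No, the formula is not satisfiable.

No assignment of truth values to the variables can make all 15 clauses true simultaneously.

The formula is UNSAT (unsatisfiable).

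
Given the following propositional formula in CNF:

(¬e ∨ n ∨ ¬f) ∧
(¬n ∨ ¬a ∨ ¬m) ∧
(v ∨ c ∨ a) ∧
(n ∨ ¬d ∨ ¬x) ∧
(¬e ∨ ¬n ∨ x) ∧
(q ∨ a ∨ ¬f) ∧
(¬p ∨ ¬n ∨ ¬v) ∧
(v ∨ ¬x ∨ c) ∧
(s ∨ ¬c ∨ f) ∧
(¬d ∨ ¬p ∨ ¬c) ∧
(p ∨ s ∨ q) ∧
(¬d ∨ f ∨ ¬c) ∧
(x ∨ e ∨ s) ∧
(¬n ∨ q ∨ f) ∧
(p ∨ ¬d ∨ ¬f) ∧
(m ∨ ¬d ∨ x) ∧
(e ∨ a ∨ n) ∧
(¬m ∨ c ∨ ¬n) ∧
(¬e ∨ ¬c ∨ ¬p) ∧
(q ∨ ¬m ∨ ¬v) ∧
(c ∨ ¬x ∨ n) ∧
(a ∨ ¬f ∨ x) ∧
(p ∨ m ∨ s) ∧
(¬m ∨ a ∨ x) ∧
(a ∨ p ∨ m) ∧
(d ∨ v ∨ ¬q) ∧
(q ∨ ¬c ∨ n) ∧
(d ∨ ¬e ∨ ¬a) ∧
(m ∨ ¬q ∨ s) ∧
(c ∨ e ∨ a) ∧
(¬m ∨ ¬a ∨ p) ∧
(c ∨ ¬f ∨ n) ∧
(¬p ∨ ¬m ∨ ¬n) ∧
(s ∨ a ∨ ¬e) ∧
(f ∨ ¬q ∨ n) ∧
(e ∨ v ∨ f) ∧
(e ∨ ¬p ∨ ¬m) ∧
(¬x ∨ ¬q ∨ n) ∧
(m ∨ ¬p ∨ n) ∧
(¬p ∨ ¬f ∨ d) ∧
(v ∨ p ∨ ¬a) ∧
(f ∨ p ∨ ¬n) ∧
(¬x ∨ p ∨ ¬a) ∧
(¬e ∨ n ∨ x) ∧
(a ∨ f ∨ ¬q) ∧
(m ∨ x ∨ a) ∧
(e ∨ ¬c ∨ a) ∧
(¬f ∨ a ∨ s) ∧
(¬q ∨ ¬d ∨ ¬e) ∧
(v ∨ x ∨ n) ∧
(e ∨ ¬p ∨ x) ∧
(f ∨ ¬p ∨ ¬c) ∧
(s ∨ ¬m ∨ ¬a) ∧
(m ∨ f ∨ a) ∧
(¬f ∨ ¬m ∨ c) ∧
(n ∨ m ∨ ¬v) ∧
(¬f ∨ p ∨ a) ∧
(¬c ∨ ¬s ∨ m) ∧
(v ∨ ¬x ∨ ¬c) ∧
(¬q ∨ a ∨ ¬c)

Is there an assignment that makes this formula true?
Yes

Yes, the formula is satisfiable.

One satisfying assignment is: d=False, v=True, q=False, c=False, p=False, a=True, m=False, f=True, e=False, s=True, n=True, x=False

Verification: With this assignment, all 60 clauses evaluate to true.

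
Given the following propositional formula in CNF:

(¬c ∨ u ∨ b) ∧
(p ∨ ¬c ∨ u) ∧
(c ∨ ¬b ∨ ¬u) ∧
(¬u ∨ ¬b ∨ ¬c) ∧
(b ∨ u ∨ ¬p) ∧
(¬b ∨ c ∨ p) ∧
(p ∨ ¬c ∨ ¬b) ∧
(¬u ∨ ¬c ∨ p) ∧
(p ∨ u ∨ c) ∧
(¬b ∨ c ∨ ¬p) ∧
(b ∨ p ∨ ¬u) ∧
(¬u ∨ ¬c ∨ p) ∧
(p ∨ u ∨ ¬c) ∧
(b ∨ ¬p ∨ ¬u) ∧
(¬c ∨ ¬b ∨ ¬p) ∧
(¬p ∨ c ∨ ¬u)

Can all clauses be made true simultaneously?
No

No, the formula is not satisfiable.

No assignment of truth values to the variables can make all 16 clauses true simultaneously.

The formula is UNSAT (unsatisfiable).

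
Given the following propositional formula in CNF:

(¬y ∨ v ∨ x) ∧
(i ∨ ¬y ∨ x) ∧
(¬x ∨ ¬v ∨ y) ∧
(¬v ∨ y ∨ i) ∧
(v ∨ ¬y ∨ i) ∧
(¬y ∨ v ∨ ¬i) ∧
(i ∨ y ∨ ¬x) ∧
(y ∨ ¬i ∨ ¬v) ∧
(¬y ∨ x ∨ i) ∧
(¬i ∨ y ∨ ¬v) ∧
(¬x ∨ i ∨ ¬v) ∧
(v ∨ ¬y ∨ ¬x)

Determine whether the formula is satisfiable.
Yes

Yes, the formula is satisfiable.

One satisfying assignment is: x=False, i=False, y=False, v=False

Verification: With this assignment, all 12 clauses evaluate to true.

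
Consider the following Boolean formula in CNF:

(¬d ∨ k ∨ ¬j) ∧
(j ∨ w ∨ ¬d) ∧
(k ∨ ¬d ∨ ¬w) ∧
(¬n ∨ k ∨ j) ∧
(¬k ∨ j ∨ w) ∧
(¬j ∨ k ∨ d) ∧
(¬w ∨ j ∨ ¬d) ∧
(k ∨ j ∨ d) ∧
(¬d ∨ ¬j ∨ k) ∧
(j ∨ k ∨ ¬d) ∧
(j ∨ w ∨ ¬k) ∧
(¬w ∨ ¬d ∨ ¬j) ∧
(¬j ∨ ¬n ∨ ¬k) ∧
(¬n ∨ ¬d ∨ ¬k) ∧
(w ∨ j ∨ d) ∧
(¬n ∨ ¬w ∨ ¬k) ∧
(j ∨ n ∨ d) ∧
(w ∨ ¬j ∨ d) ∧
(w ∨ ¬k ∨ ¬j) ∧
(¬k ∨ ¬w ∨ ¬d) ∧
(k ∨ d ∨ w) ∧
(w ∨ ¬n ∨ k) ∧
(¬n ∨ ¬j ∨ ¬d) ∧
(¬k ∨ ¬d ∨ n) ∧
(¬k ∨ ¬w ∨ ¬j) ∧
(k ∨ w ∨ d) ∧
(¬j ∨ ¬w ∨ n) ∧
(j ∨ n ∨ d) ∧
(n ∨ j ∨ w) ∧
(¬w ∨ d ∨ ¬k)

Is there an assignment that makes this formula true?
No

No, the formula is not satisfiable.

No assignment of truth values to the variables can make all 30 clauses true simultaneously.

The formula is UNSAT (unsatisfiable).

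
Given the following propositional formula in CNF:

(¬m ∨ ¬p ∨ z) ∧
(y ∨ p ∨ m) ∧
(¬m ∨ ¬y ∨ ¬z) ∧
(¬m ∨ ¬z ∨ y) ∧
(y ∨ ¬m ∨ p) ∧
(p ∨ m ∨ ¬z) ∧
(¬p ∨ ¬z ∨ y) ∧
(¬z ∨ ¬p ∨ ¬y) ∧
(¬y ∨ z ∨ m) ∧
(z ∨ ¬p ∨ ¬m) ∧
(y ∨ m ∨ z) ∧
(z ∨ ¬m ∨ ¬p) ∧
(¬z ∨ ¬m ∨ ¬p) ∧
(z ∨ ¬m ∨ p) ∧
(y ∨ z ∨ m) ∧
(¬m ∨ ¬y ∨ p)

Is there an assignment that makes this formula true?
No

No, the formula is not satisfiable.

No assignment of truth values to the variables can make all 16 clauses true simultaneously.

The formula is UNSAT (unsatisfiable).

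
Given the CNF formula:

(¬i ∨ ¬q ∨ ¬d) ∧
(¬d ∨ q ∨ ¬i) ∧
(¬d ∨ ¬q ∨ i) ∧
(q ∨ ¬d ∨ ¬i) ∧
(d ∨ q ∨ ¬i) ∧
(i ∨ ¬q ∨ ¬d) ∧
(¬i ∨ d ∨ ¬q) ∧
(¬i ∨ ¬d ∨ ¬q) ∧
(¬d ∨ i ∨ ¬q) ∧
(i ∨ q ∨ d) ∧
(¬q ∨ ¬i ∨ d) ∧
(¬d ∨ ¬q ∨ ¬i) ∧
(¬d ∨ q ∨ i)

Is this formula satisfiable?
Yes

Yes, the formula is satisfiable.

One satisfying assignment is: q=True, i=False, d=False

Verification: With this assignment, all 13 clauses evaluate to true.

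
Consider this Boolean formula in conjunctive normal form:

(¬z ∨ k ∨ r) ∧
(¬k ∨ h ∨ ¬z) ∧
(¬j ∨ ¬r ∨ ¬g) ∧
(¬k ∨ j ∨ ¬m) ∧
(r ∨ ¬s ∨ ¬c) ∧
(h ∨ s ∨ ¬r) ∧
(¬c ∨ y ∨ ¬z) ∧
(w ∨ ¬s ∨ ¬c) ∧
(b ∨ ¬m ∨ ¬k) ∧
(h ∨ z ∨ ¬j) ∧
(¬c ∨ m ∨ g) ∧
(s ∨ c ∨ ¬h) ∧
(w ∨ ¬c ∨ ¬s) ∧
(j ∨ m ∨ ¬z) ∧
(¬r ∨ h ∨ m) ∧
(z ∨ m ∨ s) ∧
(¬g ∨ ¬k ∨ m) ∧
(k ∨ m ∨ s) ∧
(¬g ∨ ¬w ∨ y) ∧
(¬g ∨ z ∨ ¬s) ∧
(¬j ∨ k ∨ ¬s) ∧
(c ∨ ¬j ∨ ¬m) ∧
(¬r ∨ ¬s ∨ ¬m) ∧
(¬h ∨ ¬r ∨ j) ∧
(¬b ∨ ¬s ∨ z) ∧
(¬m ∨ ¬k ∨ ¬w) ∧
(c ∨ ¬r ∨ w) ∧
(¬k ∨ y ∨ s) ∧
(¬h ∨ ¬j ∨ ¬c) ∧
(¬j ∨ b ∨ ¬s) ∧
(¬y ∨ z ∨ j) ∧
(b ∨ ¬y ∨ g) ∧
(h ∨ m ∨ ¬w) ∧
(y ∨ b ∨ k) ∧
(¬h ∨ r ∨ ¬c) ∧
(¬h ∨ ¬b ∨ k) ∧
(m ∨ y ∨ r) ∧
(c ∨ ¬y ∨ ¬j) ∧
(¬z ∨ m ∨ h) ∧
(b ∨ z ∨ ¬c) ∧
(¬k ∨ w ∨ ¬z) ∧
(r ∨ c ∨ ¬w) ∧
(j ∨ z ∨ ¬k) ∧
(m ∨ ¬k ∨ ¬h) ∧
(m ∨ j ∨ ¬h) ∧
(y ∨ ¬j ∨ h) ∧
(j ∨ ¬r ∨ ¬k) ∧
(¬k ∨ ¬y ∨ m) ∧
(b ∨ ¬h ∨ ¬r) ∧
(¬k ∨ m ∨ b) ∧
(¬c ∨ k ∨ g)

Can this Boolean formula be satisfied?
Yes

Yes, the formula is satisfiable.

One satisfying assignment is: b=True, m=True, c=False, g=False, j=False, k=False, r=False, w=False, h=False, s=False, y=False, z=False

Verification: With this assignment, all 51 clauses evaluate to true.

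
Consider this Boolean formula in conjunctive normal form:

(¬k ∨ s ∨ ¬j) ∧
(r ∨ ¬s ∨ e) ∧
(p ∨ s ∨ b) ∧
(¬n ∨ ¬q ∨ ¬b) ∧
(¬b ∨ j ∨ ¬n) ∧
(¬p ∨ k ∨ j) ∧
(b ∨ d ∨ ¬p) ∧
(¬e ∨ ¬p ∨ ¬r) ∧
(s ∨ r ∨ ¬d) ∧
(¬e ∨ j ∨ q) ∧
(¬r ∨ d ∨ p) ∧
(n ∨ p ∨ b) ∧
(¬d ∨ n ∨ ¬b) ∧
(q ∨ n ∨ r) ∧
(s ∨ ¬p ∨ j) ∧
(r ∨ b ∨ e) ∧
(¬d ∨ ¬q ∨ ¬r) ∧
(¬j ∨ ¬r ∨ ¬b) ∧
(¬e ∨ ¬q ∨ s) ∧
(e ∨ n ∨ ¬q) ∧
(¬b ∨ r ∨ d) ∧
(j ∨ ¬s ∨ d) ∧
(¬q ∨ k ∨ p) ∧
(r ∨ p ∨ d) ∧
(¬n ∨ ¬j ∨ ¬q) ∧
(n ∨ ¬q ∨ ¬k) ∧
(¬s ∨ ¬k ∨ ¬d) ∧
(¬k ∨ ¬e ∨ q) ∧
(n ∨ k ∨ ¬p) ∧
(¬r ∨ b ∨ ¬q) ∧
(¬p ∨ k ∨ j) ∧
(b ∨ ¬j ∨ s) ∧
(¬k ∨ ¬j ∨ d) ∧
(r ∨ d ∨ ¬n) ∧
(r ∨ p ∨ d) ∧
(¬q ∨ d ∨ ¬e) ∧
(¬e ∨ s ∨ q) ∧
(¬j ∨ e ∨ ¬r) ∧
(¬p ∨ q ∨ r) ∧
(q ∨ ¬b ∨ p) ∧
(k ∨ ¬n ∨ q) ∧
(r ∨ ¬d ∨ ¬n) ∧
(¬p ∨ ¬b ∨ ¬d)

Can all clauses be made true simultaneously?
No

No, the formula is not satisfiable.

No assignment of truth values to the variables can make all 43 clauses true simultaneously.

The formula is UNSAT (unsatisfiable).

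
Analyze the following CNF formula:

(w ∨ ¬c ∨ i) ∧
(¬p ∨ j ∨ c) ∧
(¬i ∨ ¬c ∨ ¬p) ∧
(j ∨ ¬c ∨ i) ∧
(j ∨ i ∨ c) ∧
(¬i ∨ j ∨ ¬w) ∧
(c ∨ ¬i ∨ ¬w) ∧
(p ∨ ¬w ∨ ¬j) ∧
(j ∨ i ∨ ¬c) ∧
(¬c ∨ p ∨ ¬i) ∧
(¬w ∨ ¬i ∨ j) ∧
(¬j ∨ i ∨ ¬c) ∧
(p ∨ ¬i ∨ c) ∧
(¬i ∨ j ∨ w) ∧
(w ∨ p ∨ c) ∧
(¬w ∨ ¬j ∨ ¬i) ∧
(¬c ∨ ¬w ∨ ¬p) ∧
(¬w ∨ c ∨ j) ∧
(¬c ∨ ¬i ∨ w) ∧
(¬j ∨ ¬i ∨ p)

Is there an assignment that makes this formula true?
Yes

Yes, the formula is satisfiable.

One satisfying assignment is: c=False, w=False, i=False, p=True, j=True

Verification: With this assignment, all 20 clauses evaluate to true.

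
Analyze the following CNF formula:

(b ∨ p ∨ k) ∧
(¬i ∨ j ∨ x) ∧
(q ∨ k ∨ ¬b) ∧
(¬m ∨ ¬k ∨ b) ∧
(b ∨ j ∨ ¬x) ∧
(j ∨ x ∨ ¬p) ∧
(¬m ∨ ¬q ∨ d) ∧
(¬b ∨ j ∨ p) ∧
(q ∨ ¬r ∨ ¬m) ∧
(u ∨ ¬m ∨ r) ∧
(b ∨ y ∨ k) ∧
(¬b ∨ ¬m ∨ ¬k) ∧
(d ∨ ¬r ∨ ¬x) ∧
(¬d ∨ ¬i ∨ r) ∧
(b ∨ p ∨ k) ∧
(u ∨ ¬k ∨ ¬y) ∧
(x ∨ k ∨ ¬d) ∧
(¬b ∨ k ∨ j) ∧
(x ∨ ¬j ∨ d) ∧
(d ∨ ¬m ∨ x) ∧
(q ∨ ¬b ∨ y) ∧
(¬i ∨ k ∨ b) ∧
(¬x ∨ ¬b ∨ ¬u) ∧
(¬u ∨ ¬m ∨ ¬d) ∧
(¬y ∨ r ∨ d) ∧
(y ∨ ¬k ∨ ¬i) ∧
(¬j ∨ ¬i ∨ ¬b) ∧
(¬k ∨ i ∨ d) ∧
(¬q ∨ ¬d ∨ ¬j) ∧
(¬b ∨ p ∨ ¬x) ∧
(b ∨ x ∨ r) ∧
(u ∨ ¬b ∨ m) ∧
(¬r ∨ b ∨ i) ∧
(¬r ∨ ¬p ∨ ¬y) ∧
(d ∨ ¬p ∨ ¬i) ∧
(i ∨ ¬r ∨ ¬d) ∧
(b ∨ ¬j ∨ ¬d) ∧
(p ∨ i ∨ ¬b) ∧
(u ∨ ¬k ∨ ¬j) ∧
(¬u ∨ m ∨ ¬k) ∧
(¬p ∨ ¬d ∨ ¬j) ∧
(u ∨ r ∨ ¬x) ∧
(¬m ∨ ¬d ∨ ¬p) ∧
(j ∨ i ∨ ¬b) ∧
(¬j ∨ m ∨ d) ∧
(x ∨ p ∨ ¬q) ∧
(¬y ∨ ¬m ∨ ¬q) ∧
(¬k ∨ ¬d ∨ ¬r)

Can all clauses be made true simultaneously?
No

No, the formula is not satisfiable.

No assignment of truth values to the variables can make all 48 clauses true simultaneously.

The formula is UNSAT (unsatisfiable).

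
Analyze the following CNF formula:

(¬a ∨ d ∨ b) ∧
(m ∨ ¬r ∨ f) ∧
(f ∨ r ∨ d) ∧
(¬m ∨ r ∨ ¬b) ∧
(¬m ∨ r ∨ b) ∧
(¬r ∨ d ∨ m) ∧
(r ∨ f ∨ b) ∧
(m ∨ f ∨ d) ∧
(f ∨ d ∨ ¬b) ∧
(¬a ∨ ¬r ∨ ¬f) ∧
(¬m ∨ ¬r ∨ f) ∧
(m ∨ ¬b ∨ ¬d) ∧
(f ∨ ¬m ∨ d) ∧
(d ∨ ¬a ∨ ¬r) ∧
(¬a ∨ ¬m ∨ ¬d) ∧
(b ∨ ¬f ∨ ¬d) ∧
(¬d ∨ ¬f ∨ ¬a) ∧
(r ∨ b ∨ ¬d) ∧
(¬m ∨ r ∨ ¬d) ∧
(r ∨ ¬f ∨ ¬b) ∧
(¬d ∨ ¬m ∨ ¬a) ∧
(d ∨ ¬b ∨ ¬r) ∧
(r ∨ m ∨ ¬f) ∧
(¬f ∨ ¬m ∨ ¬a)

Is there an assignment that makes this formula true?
Yes

Yes, the formula is satisfiable.

One satisfying assignment is: d=False, r=True, f=True, a=False, b=False, m=True

Verification: With this assignment, all 24 clauses evaluate to true.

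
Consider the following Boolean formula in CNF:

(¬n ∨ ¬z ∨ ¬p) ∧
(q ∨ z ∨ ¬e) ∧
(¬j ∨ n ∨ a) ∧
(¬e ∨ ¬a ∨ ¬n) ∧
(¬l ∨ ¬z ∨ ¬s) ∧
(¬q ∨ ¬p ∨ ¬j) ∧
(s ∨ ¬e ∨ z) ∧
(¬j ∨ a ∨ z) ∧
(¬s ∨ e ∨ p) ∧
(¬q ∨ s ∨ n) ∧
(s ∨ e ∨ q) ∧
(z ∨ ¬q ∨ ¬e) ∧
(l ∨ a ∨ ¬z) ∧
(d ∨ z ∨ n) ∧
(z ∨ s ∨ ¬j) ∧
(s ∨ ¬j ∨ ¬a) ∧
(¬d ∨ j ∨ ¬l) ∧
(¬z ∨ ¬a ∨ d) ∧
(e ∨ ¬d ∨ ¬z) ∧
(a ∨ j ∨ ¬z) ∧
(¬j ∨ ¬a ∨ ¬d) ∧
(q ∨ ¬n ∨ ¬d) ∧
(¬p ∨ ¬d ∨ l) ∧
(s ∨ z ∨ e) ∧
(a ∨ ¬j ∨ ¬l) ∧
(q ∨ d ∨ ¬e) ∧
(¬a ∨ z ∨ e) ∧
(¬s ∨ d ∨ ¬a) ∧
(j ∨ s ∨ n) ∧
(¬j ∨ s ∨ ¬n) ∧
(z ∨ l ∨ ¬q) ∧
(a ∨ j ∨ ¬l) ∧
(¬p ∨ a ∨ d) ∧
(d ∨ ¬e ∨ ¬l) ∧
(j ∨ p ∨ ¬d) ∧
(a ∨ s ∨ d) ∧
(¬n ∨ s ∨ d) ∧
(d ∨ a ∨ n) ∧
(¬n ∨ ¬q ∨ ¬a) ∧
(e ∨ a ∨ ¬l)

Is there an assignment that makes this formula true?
No

No, the formula is not satisfiable.

No assignment of truth values to the variables can make all 40 clauses true simultaneously.

The formula is UNSAT (unsatisfiable).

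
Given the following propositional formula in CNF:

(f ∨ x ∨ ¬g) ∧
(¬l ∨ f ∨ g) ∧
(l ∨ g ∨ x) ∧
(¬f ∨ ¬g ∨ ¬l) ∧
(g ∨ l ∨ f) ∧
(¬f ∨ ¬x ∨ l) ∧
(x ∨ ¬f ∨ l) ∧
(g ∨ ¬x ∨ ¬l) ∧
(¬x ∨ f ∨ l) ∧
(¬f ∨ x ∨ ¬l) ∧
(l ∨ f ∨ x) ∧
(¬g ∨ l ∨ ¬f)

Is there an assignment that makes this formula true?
Yes

Yes, the formula is satisfiable.

One satisfying assignment is: x=True, g=True, f=False, l=True

Verification: With this assignment, all 12 clauses evaluate to true.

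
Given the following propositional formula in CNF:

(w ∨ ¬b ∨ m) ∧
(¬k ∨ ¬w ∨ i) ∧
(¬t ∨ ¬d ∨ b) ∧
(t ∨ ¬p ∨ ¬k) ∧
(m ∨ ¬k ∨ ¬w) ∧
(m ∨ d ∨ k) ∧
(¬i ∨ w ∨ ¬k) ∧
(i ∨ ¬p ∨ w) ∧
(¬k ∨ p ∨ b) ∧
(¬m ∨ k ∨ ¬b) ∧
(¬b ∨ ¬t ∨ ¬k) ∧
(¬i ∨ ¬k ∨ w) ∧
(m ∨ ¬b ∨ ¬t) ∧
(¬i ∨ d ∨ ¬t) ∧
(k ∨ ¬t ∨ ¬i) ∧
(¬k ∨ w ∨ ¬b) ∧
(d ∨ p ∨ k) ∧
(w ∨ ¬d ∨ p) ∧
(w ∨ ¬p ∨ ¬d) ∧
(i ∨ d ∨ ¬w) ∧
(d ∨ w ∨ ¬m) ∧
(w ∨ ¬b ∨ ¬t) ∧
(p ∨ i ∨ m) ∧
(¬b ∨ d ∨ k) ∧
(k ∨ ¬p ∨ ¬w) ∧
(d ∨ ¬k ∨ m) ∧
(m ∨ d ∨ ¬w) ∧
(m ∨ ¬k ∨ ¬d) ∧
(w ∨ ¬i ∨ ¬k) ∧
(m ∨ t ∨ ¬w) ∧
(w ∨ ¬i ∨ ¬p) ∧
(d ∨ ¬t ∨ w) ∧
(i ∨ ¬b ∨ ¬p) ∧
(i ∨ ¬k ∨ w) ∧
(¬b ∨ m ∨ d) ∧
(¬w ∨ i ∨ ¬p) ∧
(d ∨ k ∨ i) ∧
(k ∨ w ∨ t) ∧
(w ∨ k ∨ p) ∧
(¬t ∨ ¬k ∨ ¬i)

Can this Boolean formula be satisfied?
Yes

Yes, the formula is satisfiable.

One satisfying assignment is: k=True, m=True, p=False, t=False, b=True, i=True, d=False, w=True

Verification: With this assignment, all 40 clauses evaluate to true.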